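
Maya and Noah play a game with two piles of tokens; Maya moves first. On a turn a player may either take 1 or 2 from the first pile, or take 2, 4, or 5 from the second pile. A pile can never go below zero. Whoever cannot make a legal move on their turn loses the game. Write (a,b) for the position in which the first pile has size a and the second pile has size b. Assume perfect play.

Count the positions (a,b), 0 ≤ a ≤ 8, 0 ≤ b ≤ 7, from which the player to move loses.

Positions with no move are L. A position that does have a move is losing for the player to move precisely when every available move leads to a winning position for the opponent. Fill in the labels:
Every move lowers a or b (never raises either), so fill the grid row by row in increasing a, and left to right within a row: each cell's successors are then already labelled.
      b=0  b=1  b=2  b=3  b=4  b=5  b=6  b=7
a=0:    L    L    W    W    W    W    W    L
a=1:    W    W    L    L    W    W    W    W
a=2:    W    W    W    W    L    L    W    W
a=3:    L    L    W    W    W    W    W    L
a=4:    W    W    L    L    W    W    W    W
a=5:    W    W    W    W    L    L    W    W
a=6:    L    L    W    W    W    W    W    L
a=7:    W    W    L    L    W    W    W    W
a=8:    W    W    W    W    L    L    W    W
Cells with no legal move (terminal, hence L): (0,0), (0,1).
The remaining L cells, each justified by listing all of its moves:
(0,7): moves to (0,5)(W), (0,3)(W), (0,2)(W); every one is W ⇒ L
(1,2): moves to (0,2)(W), (1,0)(W); every one is W ⇒ L
(1,3): moves to (0,3)(W), (1,1)(W); every one is W ⇒ L
(2,4): moves to (1,4)(W), (0,4)(W), (2,2)(W), (2,0)(W); every one is W ⇒ L
(2,5): moves to (1,5)(W), (0,5)(W), (2,3)(W), (2,1)(W), (2,0)(W); every one is W ⇒ L
(3,0): moves to (2,0)(W), (1,0)(W); every one is W ⇒ L
(3,1): moves to (2,1)(W), (1,1)(W); every one is W ⇒ L
(3,7): moves to (2,7)(W), (1,7)(W), (3,5)(W), (3,3)(W), (3,2)(W); every one is W ⇒ L
(4,2): moves to (3,2)(W), (2,2)(W), (4,0)(W); every one is W ⇒ L
(4,3): moves to (3,3)(W), (2,3)(W), (4,1)(W); every one is W ⇒ L
(5,4): moves to (4,4)(W), (3,4)(W), (5,2)(W), (5,0)(W); every one is W ⇒ L
(5,5): moves to (4,5)(W), (3,5)(W), (5,3)(W), (5,1)(W), (5,0)(W); every one is W ⇒ L
(6,0): moves to (5,0)(W), (4,0)(W); every one is W ⇒ L
(6,1): moves to (5,1)(W), (4,1)(W); every one is W ⇒ L
(6,7): moves to (5,7)(W), (4,7)(W), (6,5)(W), (6,3)(W), (6,2)(W); every one is W ⇒ L
(7,2): moves to (6,2)(W), (5,2)(W), (7,0)(W); every one is W ⇒ L
(7,3): moves to (6,3)(W), (5,3)(W), (7,1)(W); every one is W ⇒ L
(8,4): moves to (7,4)(W), (6,4)(W), (8,2)(W), (8,0)(W); every one is W ⇒ L
(8,5): moves to (7,5)(W), (6,5)(W), (8,3)(W), (8,1)(W), (8,0)(W); every one is W ⇒ L
Every other cell has at least one move into one of the L cells above, so it is W.
L cells per row: a=0: 3, a=1: 2, a=2: 2, a=3: 3, a=4: 2, a=5: 2, a=6: 3, a=7: 2, a=8: 2; total 21.

21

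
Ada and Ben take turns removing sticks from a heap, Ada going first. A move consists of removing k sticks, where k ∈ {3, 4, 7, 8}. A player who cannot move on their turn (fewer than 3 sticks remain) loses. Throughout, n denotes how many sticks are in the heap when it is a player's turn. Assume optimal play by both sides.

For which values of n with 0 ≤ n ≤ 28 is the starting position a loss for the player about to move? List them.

Compute win/loss labels from the base case upward. A position with no move is L. Any other position is W if it can reach an L in one move, else L.
n=0: no move → L
n=1: no move → L
n=2: no move → L
n=3: can move to 0, which is L ⇒ W
n=4: can move to 1, which is L ⇒ W
n=5: can move to 2, which is L ⇒ W
n=6: can move to 2, which is L ⇒ W
n=7: can move to 0, which is L ⇒ W
n=8: can move to 1, which is L ⇒ W
n=9: can move to 2, which is L ⇒ W
n=10: can move to 2, which is L ⇒ W
n=11: moves to 8(W), 7(W), 4(W), 3(W); every one is W ⇒ L
n=12: moves to 9(W), 8(W), 5(W), 4(W); every one is W ⇒ L
n=13: moves to 10(W), 9(W), 6(W), 5(W); every one is W ⇒ L
n=14: can move to 11, which is L ⇒ W
n=15: can move to 12, which is L ⇒ W
n=16: can move to 13, which is L ⇒ W
n=17: can move to 13, which is L ⇒ W
n=18: can move to 11, which is L ⇒ W
n=19: can move to 12, which is L ⇒ W
n=20: can move to 13, which is L ⇒ W
n=21: can move to 13, which is L ⇒ W
n=22: moves to 19(W), 18(W), 15(W), 14(W); every one is W ⇒ L
n=23: moves to 20(W), 19(W), 16(W), 15(W); every one is W ⇒ L
n=24: moves to 21(W), 20(W), 17(W), 16(W); every one is W ⇒ L
n=25: can move to 22, which is L ⇒ W
n=26: can move to 23, which is L ⇒ W
n=27: can move to 24, which is L ⇒ W
n=28: can move to 24, which is L ⇒ W
Reading off the rows marked L gives the requested list; there are 9 such values of n.

0, 1, 2, 11, 12, 13, 22, 23, 24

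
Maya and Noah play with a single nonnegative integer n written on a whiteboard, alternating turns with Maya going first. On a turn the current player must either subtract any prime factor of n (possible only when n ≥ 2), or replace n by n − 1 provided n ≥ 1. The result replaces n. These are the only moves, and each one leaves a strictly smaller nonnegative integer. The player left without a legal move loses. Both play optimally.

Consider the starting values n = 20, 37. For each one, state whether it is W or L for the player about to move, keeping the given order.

20: L, 37: W

Use the standard recursion: the mover loses at a terminal position; elsewhere, the mover wins exactly when some move hands the opponent an L position.
n=0: no move → L
n=1: can move to 0, which is L ⇒ W
n=2: can move to 0, which is L ⇒ W
n=3: can move to 0, which is L ⇒ W
n=4: moves to 2(W), 3(W); every one is W ⇒ L
n=5: can move to 0, which is L ⇒ W
n=6: can move to 4, which is L ⇒ W
n=7: can move to 0, which is L ⇒ W
n=8: moves to 6(W), 7(W); every one is W ⇒ L
n=9: can move to 8, which is L ⇒ W
n=10: can move to 8, which is L ⇒ W
n=11: can move to 0, which is L ⇒ W
n=12: moves to 9(W), 10(W), 11(W); every one is W ⇒ L
n=13: can move to 0, which is L ⇒ W
n=14: can move to 12, which is L ⇒ W
n=15: can move to 12, which is L ⇒ W
n=16: moves to 14(W), 15(W); every one is W ⇒ L
n=17: can move to 0, which is L ⇒ W
n=18: can move to 16, which is L ⇒ W
n=19: can move to 0, which is L ⇒ W
n=20: moves to 15(W), 18(W), 19(W); every one is W ⇒ L
n=21: can move to 20, which is L ⇒ W
n=22: can move to 20, which is L ⇒ W
n=23: can move to 0, which is L ⇒ W
n=24: moves to 21(W), 22(W), 23(W); every one is W ⇒ L
n=25: can move to 20, which is L ⇒ W
n=26: can move to 24, which is L ⇒ W
n=27: can move to 24, which is L ⇒ W
n=28: moves to 21(W), 26(W), 27(W); every one is W ⇒ L
n=29: can move to 0, which is L ⇒ W
n=30: can move to 28, which is L ⇒ W
n=31: can move to 0, which is L ⇒ W
n=32: moves to 30(W), 31(W); every one is W ⇒ L
n=33: can move to 32, which is L ⇒ W
n=34: can move to 32, which is L ⇒ W
n=35: can move to 28, which is L ⇒ W
n=36: moves to 33(W), 34(W), 35(W); every one is W ⇒ L
n=37: can move to 0, which is L ⇒ W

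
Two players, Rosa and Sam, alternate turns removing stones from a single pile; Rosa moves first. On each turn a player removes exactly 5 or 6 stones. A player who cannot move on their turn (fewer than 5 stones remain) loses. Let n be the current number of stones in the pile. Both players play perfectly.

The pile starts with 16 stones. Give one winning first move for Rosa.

Positions with no move are L. A position that does have a move is losing for the player to move precisely when every available move leads to a winning position for the opponent. Fill in the labels:
n=0: no move → L
n=1: no move → L
n=2: no move → L
n=3: no move → L
n=4: no move → L
n=5: reaches L-position 0 → W
n=6: reaches L-position 1 → W
n=7: reaches L-position 2 → W
n=8: reaches L-position 3 → W
n=9: reaches L-position 4 → W
n=10: reaches L-position 4 → W
n=11: only reaches 6(W), 5(W), all W → L
n=12: only reaches 7(W), 6(W), all W → L
n=13: only reaches 8(W), 7(W), all W → L
n=14: only reaches 9(W), 8(W), all W → L
n=15: only reaches 10(W), 9(W), all W → L
n=16: reaches L-position 11 → W
From 16, the L positions reachable in one move are: 11.

Remove 5, leaving 11.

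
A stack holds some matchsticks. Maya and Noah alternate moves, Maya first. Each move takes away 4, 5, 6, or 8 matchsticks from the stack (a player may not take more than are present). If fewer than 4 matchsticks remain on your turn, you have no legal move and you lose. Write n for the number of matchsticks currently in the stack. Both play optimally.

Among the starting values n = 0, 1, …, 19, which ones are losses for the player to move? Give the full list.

Use the standard recursion: the mover loses at a terminal position; elsewhere, the mover wins exactly when some move hands the opponent an L position.
n=0: no move → L
n=1: no move → L
n=2: no move → L
n=3: no move → L
n=4: W (go to 0, an L position)
n=5: W (go to 1, an L position)
n=6: W (go to 2, an L position)
n=7: W (go to 3, an L position)
n=8: W (go to 3, an L position)
n=9: W (go to 3, an L position)
n=10: W (go to 2, an L position)
n=11: W (go to 3, an L position)
n=12: L (options 8(W), 7(W), 6(W), 4(W) are all W)
n=13: L (options 9(W), 8(W), 7(W), 5(W) are all W)
n=14: L (options 10(W), 9(W), 8(W), 6(W) are all W)
n=15: L (options 11(W), 10(W), 9(W), 7(W) are all W)
n=16: W (go to 12, an L position)
n=17: W (go to 13, an L position)
n=18: W (go to 14, an L position)
n=19: W (go to 15, an L position)
Reading off the rows marked L gives the requested list; there are 8 such values of n.

0, 1, 2, 3, 12, 13, 14, 15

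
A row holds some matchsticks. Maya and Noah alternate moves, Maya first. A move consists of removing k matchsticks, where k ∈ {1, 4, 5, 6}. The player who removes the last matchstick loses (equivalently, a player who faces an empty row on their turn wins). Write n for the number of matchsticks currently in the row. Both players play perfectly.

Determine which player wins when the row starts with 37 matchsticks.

Noah wins.

Build the W/L table. Terminal = W. A non-terminal position is W if it has a move to some L; otherwise it is L.
n=0: no move; the opponent has just taken the last matchstick and therefore loses → W
n=1: L (sole option 0(W) is W)
n=2: W (go to 1, an L position)
n=3: L (sole option 2(W) is W)
n=4: W (go to 3, an L position)
n=5: W (go to 1, an L position)
n=6: W (go to 1, an L position)
n=7: W (go to 3, an L position)
n=8: W (go to 3, an L position)
n=9: W (go to 3, an L position)
n=10: L (options 9(W), 6(W), 5(W), 4(W) are all W)
n=11: W (go to 10, an L position)
n=12: L (options 11(W), 8(W), 7(W), 6(W) are all W)
n=13: W (go to 12, an L position)
n=14: W (go to 10, an L position)
n=15: W (go to 10, an L position)
n=16: W (go to 12, an L position)
n=17: W (go to 12, an L position)
n=18: W (go to 12, an L position)
n=19: L (options 18(W), 15(W), 14(W), 13(W) are all W)
n=20: W (go to 19, an L position)
n=21: L (options 20(W), 17(W), 16(W), 15(W) are all W)
n=22: W (go to 21, an L position)
n=23: W (go to 19, an L position)
n=24: W (go to 19, an L position)
n=25: W (go to 21, an L position)
n=26: W (go to 21, an L position)
n=27: W (go to 21, an L position)
n=28: L (options 27(W), 24(W), 23(W), 22(W) are all W)
n=29: W (go to 28, an L position)
n=30: L (options 29(W), 26(W), 25(W), 24(W) are all W)
n=31: W (go to 30, an L position)
n=32: W (go to 28, an L position)
n=33: W (go to 28, an L position)
n=34: W (go to 30, an L position)
n=35: W (go to 30, an L position)
n=36: W (go to 30, an L position)
n=37: L (options 36(W), 33(W), 32(W), 31(W) are all W)
The starting position 37 is L: whatever Maya does, the opponent receives a W position.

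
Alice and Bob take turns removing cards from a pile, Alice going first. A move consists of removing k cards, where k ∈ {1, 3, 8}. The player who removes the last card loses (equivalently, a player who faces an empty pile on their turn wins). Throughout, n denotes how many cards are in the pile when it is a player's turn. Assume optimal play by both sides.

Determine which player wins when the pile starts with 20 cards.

Positions with no move are W. A position that does have a move is losing for the player to move precisely when every available move leads to a winning position for the opponent. Fill in the labels:
n=0: no move; the opponent has just taken the last card and therefore loses → W
n=1: →0(W) only, which is W, so L
n=2: →1(L), so W
n=3: →2(W), 0(W) — all W, so L
n=4: →3(L), so W
n=5: →4(W), 2(W) — all W, so L
n=6: →5(L), so W
n=7: →6(W), 4(W) — all W, so L
n=8: →7(L), so W
n=9: →1(L), so W
n=10: →7(L), so W
n=11: →3(L), so W
n=12: →11(W), 9(W), 4(W) — all W, so L
n=13: →12(L), so W
n=14: →13(W), 11(W), 6(W) — all W, so L
n=15: →14(L), so W
n=16: →15(W), 13(W), 8(W) — all W, so L
n=17: →16(L), so W
n=18: →17(W), 15(W), 10(W) — all W, so L
n=19: →18(L), so W
n=20: →12(L), so W
The starting position 20 is W: Alice should remove 8, leaving 12, handing over an L position.

Alice wins.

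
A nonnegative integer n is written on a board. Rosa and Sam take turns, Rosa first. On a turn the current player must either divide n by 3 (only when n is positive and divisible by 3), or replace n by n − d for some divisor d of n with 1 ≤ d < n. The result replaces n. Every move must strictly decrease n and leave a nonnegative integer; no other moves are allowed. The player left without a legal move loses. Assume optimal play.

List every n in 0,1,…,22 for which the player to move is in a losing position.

Compute win/loss labels from the base case upward. A position with no move is L. Any other position is W if it can reach an L in one move, else L.
n=0: no move → L
n=1: no move → L
n=2: reaches L-position 1 → W
n=3: reaches L-position 1 → W
n=4: only reaches 2(W), 3(W), all W → L
n=5: reaches L-position 4 → W
n=6: reaches L-position 4 → W
n=7: only reaches 6(W), which is W → L
n=8: reaches L-position 4 → W
n=9: only reaches 3(W), 6(W), 8(W), all W → L
n=10: reaches L-position 9 → W
n=11: only reaches 10(W), which is W → L
n=12: reaches L-position 4 → W
n=13: only reaches 12(W), which is W → L
n=14: reaches L-position 7 → W
n=15: only reaches 5(W), 10(W), 12(W), 14(W), all W → L
n=16: reaches L-position 15 → W
n=17: only reaches 16(W), which is W → L
n=18: reaches L-position 9 → W
n=19: only reaches 18(W), which is W → L
n=20: reaches L-position 15 → W
n=21: reaches L-position 7 → W
n=22: reaches L-position 11 → W
Reading off the rows marked L gives the requested list; there are 10 such values of n.

0, 1, 4, 7, 9, 11, 13, 15, 17, 19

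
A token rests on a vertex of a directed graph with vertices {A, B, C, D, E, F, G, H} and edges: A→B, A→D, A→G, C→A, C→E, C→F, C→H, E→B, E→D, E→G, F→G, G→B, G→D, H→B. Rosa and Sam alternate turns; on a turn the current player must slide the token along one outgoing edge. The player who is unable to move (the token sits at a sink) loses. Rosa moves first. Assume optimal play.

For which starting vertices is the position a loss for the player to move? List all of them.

Classify positions by backward induction: terminal positions (no move available) are L. From any other position, the mover wins iff some move reaches an L.
Every edge goes from a vertex to one that appears earlier in the order B, D, G, F, E, H, A, C, so processing vertices in that order labels each vertex after all of its successors.
B: no outgoing edge → L
D: no outgoing edge → L
G: reaches L-position D → W
F: only reaches G(W), which is W → L
E: reaches L-position D → W
H: reaches L-position B → W
A: reaches L-position D → W
C: reaches L-position F → W
The losing starting vertices are exactly the entries labelled L in this table (3 of them).

B, D, F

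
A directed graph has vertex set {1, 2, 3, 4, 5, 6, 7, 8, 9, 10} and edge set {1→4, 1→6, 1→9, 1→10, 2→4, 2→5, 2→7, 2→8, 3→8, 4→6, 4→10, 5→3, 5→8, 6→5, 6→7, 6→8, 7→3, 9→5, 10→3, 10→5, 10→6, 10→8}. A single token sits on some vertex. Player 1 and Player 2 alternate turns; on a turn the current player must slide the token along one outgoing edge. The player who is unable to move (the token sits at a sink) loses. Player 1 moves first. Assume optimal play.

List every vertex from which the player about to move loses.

Label each position W (a win for the player to move) or L (a loss). A position with no legal move is L; any other position is W exactly when some move reaches an L, and L when every move reaches a W.
Every edge goes from a vertex to one that appears earlier in the order 8, 3, 5, 7, 6, 10, 4, 9, 2, 1, so processing vertices in that order labels each vertex after all of its successors.
8: no outgoing edge → L
3: →8(L), so W
5: →8(L), so W
7: →3(W) only, which is W, so L
6: →7(L), so W
10: →8(L), so W
4: →10(W), 6(W) — all W, so L
9: →5(W) only, which is W, so L
2: →4(L), so W
1: →9(L), so W
Reading off the rows marked L gives the requested list; there are 4 such vertices.

4, 7, 8, 9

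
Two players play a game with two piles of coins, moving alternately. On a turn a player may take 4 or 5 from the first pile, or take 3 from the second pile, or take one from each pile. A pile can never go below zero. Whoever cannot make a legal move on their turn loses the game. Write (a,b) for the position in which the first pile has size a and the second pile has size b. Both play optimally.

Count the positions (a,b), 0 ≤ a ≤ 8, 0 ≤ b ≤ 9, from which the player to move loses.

35

Work bottom-up. With no move the player to move loses. Otherwise the position is W if at least one move leads to an L position for the opponent, and L if every move leads to a W.
Every move lowers a or b (never raises either), so fill the grid row by row in increasing a, and left to right within a row: each cell's successors are then already labelled.
      b=0  b=1  b=2  b=3  b=4  b=5  b=6  b=7  b=8  b=9
a=0:    L    L    L    W    W    W    L    L    L    W
a=1:    L    W    W    W    L    L    L    W    W    W
a=2:    L    W    L    W    L    W    W    W    L    L
a=3:    L    W    L    W    L    W    L    W    L    W
a=4:    W    W    W    W    L    W    W    W    W    W
a=5:    W    W    W    L    W    W    W    W    W    L
a=6:    W    L    W    L    W    W    W    L    W    W
a=7:    W    L    W    L    W    L    W    L    W    W
a=8:    W    L    W    L    W    L    W    L    W    L
Cells with no legal move (terminal, hence L): (0,0), (0,1), (0,2), (1,0), (2,0), (3,0).
The remaining L cells, each justified by listing all of its moves:
(0,6): L (sole option (0,3)(W) is W)
(0,7): L (sole option (0,4)(W) is W)
(0,8): L (sole option (0,5)(W) is W)
(1,4): L (options (1,1)(W), (0,3)(W) are all W)
(1,5): L (options (1,2)(W), (0,4)(W) are all W)
(1,6): L (options (1,3)(W), (0,5)(W) are all W)
(2,2): L (sole option (1,1)(W) is W)
(2,4): L (options (2,1)(W), (1,3)(W) are all W)
(2,8): L (options (2,5)(W), (1,7)(W) are all W)
(2,9): L (options (2,6)(W), (1,8)(W) are all W)
(3,2): L (sole option (2,1)(W) is W)
(3,4): L (options (3,1)(W), (2,3)(W) are all W)
(3,6): L (options (3,3)(W), (2,5)(W) are all W)
(3,8): L (options (3,5)(W), (2,7)(W) are all W)
(4,4): L (options (0,4)(W), (4,1)(W), (3,3)(W) are all W)
(5,3): L (options (1,3)(W), (0,3)(W), (5,0)(W), (4,2)(W) are all W)
(5,9): L (options (1,9)(W), (0,9)(W), (5,6)(W), (4,8)(W) are all W)
(6,1): L (options (2,1)(W), (1,1)(W), (5,0)(W) are all W)
(6,3): L (options (2,3)(W), (1,3)(W), (6,0)(W), (5,2)(W) are all W)
(6,7): L (options (2,7)(W), (1,7)(W), (6,4)(W), (5,6)(W) are all W)
(7,1): L (options (3,1)(W), (2,1)(W), (6,0)(W) are all W)
(7,3): L (options (3,3)(W), (2,3)(W), (7,0)(W), (6,2)(W) are all W)
(7,5): L (options (3,5)(W), (2,5)(W), (7,2)(W), (6,4)(W) are all W)
(7,7): L (options (3,7)(W), (2,7)(W), (7,4)(W), (6,6)(W) are all W)
(8,1): L (options (4,1)(W), (3,1)(W), (7,0)(W) are all W)
(8,3): L (options (4,3)(W), (3,3)(W), (8,0)(W), (7,2)(W) are all W)
(8,5): L (options (4,5)(W), (3,5)(W), (8,2)(W), (7,4)(W) are all W)
(8,7): L (options (4,7)(W), (3,7)(W), (8,4)(W), (7,6)(W) are all W)
(8,9): L (options (4,9)(W), (3,9)(W), (8,6)(W), (7,8)(W) are all W)
Every other cell has at least one move into one of the L cells above, so it is W.
L cells per row: a=0: 6, a=1: 4, a=2: 5, a=3: 5, a=4: 1, a=5: 2, a=6: 3, a=7: 4, a=8: 5; total 35.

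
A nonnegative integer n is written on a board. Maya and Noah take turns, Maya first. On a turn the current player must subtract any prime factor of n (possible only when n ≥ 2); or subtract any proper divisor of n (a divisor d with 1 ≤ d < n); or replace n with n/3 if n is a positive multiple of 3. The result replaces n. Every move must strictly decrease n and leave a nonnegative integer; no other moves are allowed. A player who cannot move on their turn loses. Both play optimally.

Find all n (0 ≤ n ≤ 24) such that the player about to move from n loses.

Classify positions by backward induction: terminal positions (no move available) are L. From any other position, the mover wins iff some move reaches an L.
n=0: no move → L
n=1: no move → L
n=2: reaches L-position 0 → W
n=3: reaches L-position 0 → W
n=4: only reaches 2(W), 3(W), all W → L
n=5: reaches L-position 0 → W
n=6: reaches L-position 4 → W
n=7: reaches L-position 0 → W
n=8: reaches L-position 4 → W
n=9: only reaches 3(W), 6(W), 8(W), all W → L
n=10: reaches L-position 9 → W
n=11: reaches L-position 0 → W
n=12: reaches L-position 4 → W
n=13: reaches L-position 0 → W
n=14: only reaches 7(W), 12(W), 13(W), all W → L
n=15: reaches L-position 14 → W
n=16: reaches L-position 14 → W
n=17: reaches L-position 0 → W
n=18: reaches L-position 9 → W
n=19: reaches L-position 0 → W
n=20: only reaches 10(W), 15(W), 16(W), 18(W), 19(W), all W → L
n=21: reaches L-position 14 → W
n=22: reaches L-position 20 → W
n=23: reaches L-position 0 → W
n=24: reaches L-position 20 → W
The losing starting values of n are exactly the entries labelled L in this table (6 of them).

0, 1, 4, 9, 14, 20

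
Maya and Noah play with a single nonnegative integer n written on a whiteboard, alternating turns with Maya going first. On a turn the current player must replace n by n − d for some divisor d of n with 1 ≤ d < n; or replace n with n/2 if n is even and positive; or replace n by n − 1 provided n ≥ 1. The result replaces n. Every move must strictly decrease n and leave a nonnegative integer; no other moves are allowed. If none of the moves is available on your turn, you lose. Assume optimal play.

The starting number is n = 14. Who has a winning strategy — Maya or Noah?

Maya wins.

Use the standard recursion: the mover loses at a terminal position; elsewhere, the mover wins exactly when some move hands the opponent an L position.
n=0: no move → L
n=1: W (go to 0, an L position)
n=2: L (sole option 1(W) is W)
n=3: W (go to 2, an L position)
n=4: W (go to 2, an L position)
n=5: L (sole option 4(W) is W)
n=6: W (go to 5, an L position)
n=7: L (sole option 6(W) is W)
n=8: W (go to 7, an L position)
n=9: L (options 6(W), 8(W) are all W)
n=10: W (go to 5, an L position)
n=11: L (sole option 10(W) is W)
n=12: W (go to 9, an L position)
n=13: L (sole option 12(W) is W)
n=14: W (go to 7, an L position)
From 14 Maya can move to 7, reaching an L position.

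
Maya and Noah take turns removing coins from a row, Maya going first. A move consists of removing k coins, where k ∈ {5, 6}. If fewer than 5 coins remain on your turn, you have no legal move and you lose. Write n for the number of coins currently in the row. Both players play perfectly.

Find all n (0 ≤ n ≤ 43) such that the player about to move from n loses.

Classify positions by backward induction: terminal positions (no move available) are L. From any other position, the mover wins iff some move reaches an L.
n=0: no move → L
n=1: no move → L
n=2: no move → L
n=3: no move → L
n=4: no move → L
n=5: W (go to 0, an L position)
n=6: W (go to 1, an L position)
n=7: W (go to 2, an L position)
n=8: W (go to 3, an L position)
n=9: W (go to 4, an L position)
n=10: W (go to 4, an L position)
n=11: L (options 6(W), 5(W) are all W)
n=12: L (options 7(W), 6(W) are all W)
n=13: L (options 8(W), 7(W) are all W)
n=14: L (options 9(W), 8(W) are all W)
n=15: L (options 10(W), 9(W) are all W)
n=16: W (go to 11, an L position)
n=17: W (go to 12, an L position)
n=18: W (go to 13, an L position)
n=19: W (go to 14, an L position)
n=20: W (go to 15, an L position)
n=21: W (go to 15, an L position)
n=22: L (options 17(W), 16(W) are all W)
n=23: L (options 18(W), 17(W) are all W)
n=24: L (options 19(W), 18(W) are all W)
n=25: L (options 20(W), 19(W) are all W)
n=26: L (options 21(W), 20(W) are all W)
n=27: W (go to 22, an L position)
n=28: W (go to 23, an L position)
n=29: W (go to 24, an L position)
n=30: W (go to 25, an L position)
n=31: W (go to 26, an L position)
n=32: W (go to 26, an L position)
n=33: L (options 28(W), 27(W) are all W)
n=34: L (options 29(W), 28(W) are all W)
n=35: L (options 30(W), 29(W) are all W)
n=36: L (options 31(W), 30(W) are all W)
n=37: L (options 32(W), 31(W) are all W)
n=38: W (go to 33, an L position)
n=39: W (go to 34, an L position)
n=40: W (go to 35, an L position)
n=41: W (go to 36, an L position)
n=42: W (go to 37, an L position)
n=43: W (go to 37, an L position)
Reading off the rows marked L gives the requested list; there are 20 such values of n.

0, 1, 2, 3, 4, 11, 12, 13, 14, 15, 22, 23, 24, 25, 26, 33, 34, 35, 36, 37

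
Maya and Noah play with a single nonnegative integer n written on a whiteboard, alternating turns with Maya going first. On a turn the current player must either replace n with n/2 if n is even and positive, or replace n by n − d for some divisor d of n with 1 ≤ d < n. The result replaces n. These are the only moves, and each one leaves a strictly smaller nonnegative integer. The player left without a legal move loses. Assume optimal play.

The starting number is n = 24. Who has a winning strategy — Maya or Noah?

Maya wins.

Label each position W (a win for the player to move) or L (a loss). A position with no legal move is L; any other position is W exactly when some move reaches an L, and L when every move reaches a W.
n=0: no move → L
n=1: no move → L
n=2: reaches L-position 1 → W
n=3: only reaches 2(W), which is W → L
n=4: reaches L-position 3 → W
n=5: only reaches 4(W), which is W → L
n=6: reaches L-position 3 → W
n=7: only reaches 6(W), which is W → L
n=8: reaches L-position 7 → W
n=9: only reaches 6(W), 8(W), all W → L
n=10: reaches L-position 5 → W
n=11: only reaches 10(W), which is W → L
n=12: reaches L-position 9 → W
n=13: only reaches 12(W), which is W → L
n=14: reaches L-position 7 → W
n=15: only reaches 10(W), 12(W), 14(W), all W → L
n=16: reaches L-position 15 → W
n=17: only reaches 16(W), which is W → L
n=18: reaches L-position 9 → W
n=19: only reaches 18(W), which is W → L
n=20: reaches L-position 15 → W
n=21: only reaches 14(W), 18(W), 20(W), all W → L
n=22: reaches L-position 11 → W
n=23: only reaches 22(W), which is W → L
n=24: reaches L-position 21 → W
The starting position 24 is W: Maya should move to 21, handing over an L position.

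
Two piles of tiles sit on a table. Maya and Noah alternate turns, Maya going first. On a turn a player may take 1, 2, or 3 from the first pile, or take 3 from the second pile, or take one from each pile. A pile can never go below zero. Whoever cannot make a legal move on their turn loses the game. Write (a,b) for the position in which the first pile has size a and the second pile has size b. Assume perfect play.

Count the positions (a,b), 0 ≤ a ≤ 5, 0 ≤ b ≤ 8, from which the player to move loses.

Work bottom-up. With no move the player to move loses. Otherwise the position is W if at least one move leads to an L position for the opponent, and L if every move leads to a W.
Every move lowers a or b (never raises either), so fill the grid row by row in increasing a, and left to right within a row: each cell's successors are then already labelled.
      b=0  b=1  b=2  b=3  b=4  b=5  b=6  b=7  b=8
a=0:    L    L    L    W    W    W    L    L    L
a=1:    W    W    W    W    L    L    W    W    W
a=2:    W    W    W    L    W    W    W    W    W
a=3:    W    W    W    W    W    W    W    W    W
a=4:    L    L    L    W    W    W    L    L    L
a=5:    W    W    W    W    L    L    W    W    W
Cells with no legal move (terminal, hence L): (0,0), (0,1), (0,2).
The remaining L cells, each justified by listing all of its moves:
(0,6): L (sole option (0,3)(W) is W)
(0,7): L (sole option (0,4)(W) is W)
(0,8): L (sole option (0,5)(W) is W)
(1,4): L (options (0,4)(W), (1,1)(W), (0,3)(W) are all W)
(1,5): L (options (0,5)(W), (1,2)(W), (0,4)(W) are all W)
(2,3): L (options (1,3)(W), (0,3)(W), (2,0)(W), (1,2)(W) are all W)
(4,0): L (options (3,0)(W), (2,0)(W), (1,0)(W) are all W)
(4,1): L (options (3,1)(W), (2,1)(W), (1,1)(W), (3,0)(W) are all W)
(4,2): L (options (3,2)(W), (2,2)(W), (1,2)(W), (3,1)(W) are all W)
(4,6): L (options (3,6)(W), (2,6)(W), (1,6)(W), (4,3)(W), (3,5)(W) are all W)
(4,7): L (options (3,7)(W), (2,7)(W), (1,7)(W), (4,4)(W), (3,6)(W) are all W)
(4,8): L (options (3,8)(W), (2,8)(W), (1,8)(W), (4,5)(W), (3,7)(W) are all W)
(5,4): L (options (4,4)(W), (3,4)(W), (2,4)(W), (5,1)(W), (4,3)(W) are all W)
(5,5): L (options (4,5)(W), (3,5)(W), (2,5)(W), (5,2)(W), (4,4)(W) are all W)
Every other cell has at least one move into one of the L cells above, so it is W.
L cells per row: a=0: 6, a=1: 2, a=2: 1, a=3: 0, a=4: 6, a=5: 2; total 17.

17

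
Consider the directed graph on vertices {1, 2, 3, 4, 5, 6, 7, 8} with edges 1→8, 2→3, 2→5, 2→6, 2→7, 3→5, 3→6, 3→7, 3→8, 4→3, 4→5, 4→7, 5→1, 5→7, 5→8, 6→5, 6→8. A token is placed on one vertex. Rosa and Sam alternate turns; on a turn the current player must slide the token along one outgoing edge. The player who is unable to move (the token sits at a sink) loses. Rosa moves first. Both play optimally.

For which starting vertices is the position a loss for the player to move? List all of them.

7, 8

Use the standard recursion: the mover loses at a terminal position; elsewhere, the mover wins exactly when some move hands the opponent an L position.
Every edge goes from a vertex to one that appears earlier in the order 7, 8, 1, 5, 6, 3, 4, 2, so processing vertices in that order labels each vertex after all of its successors.
7: no outgoing edge → L
8: no outgoing edge → L
1: can move to 8, which is L ⇒ W
5: can move to 8, which is L ⇒ W
6: can move to 8, which is L ⇒ W
3: can move to 8, which is L ⇒ W
4: can move to 7, which is L ⇒ W
2: can move to 7, which is L ⇒ W
The losing starting vertices are exactly the entries labelled L in this table (2 of them).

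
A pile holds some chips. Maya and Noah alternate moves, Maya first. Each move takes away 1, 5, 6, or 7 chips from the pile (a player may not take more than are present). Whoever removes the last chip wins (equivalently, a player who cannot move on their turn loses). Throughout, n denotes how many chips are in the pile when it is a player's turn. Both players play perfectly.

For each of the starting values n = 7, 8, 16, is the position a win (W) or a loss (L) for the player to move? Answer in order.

7: W, 8: W, 16: L

Build the W/L table. Terminal = L. A non-terminal position is W if it has a move to some L; otherwise it is L.
n=0: no move → L
n=1: can move to 0, which is L ⇒ W
n=2: the only move is to 1(W), a W ⇒ L
n=3: can move to 2, which is L ⇒ W
n=4: the only move is to 3(W), a W ⇒ L
n=5: can move to 4, which is L ⇒ W
n=6: can move to 0, which is L ⇒ W
n=7: can move to 2, which is L ⇒ W
n=8: can move to 2, which is L ⇒ W
n=9: can move to 4, which is L ⇒ W
n=10: can move to 4, which is L ⇒ W
n=11: can move to 4, which is L ⇒ W
n=12: moves to 11(W), 7(W), 6(W), 5(W); every one is W ⇒ L
n=13: can move to 12, which is L ⇒ W
n=14: moves to 13(W), 9(W), 8(W), 7(W); every one is W ⇒ L
n=15: can move to 14, which is L ⇒ W
n=16: moves to 15(W), 11(W), 10(W), 9(W); every one is W ⇒ L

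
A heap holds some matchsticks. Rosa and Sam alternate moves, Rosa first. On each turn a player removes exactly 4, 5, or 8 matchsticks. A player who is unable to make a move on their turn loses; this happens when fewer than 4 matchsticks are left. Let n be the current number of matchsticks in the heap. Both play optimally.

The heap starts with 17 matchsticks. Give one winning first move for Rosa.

Remove 4, leaving 13.

Label each position W (a win for the player to move) or L (a loss). A position with no legal move is L; any other position is W exactly when some move reaches an L, and L when every move reaches a W.
n=0: no move → L
n=1: no move → L
n=2: no move → L
n=3: no move → L
n=4: can move to 0, which is L ⇒ W
n=5: can move to 1, which is L ⇒ W
n=6: can move to 2, which is L ⇒ W
n=7: can move to 3, which is L ⇒ W
n=8: can move to 3, which is L ⇒ W
n=9: can move to 1, which is L ⇒ W
n=10: can move to 2, which is L ⇒ W
n=11: can move to 3, which is L ⇒ W
n=12: moves to 8(W), 7(W), 4(W); every one is W ⇒ L
n=13: moves to 9(W), 8(W), 5(W); every one is W ⇒ L
n=14: moves to 10(W), 9(W), 6(W); every one is W ⇒ L
n=15: moves to 11(W), 10(W), 7(W); every one is W ⇒ L
n=16: can move to 12, which is L ⇒ W
n=17: can move to 13, which is L ⇒ W
From 17, the L positions reachable in one move are: 13, 12. Any move reaching one of these is winning.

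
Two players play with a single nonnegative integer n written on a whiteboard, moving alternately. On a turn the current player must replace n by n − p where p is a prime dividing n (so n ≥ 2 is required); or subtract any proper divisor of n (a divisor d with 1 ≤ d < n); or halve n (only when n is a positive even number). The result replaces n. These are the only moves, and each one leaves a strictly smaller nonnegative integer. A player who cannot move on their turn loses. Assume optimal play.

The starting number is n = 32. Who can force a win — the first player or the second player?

Compute win/loss labels from the base case upward. A position with no move is L. Any other position is W if it can reach an L in one move, else L.
n=0: no move → L
n=1: no move → L
n=2: reaches L-position 0 → W
n=3: reaches L-position 0 → W
n=4: only reaches 2(W), 3(W), all W → L
n=5: reaches L-position 0 → W
n=6: reaches L-position 4 → W
n=7: reaches L-position 0 → W
n=8: reaches L-position 4 → W
n=9: only reaches 6(W), 8(W), all W → L
n=10: reaches L-position 9 → W
n=11: reaches L-position 0 → W
n=12: reaches L-position 9 → W
n=13: reaches L-position 0 → W
n=14: only reaches 7(W), 12(W), 13(W), all W → L
n=15: reaches L-position 14 → W
n=16: reaches L-position 14 → W
n=17: reaches L-position 0 → W
n=18: reaches L-position 9 → W
n=19: reaches L-position 0 → W
n=20: only reaches 10(W), 15(W), 16(W), 18(W), 19(W), all W → L
n=21: reaches L-position 14 → W
n=22: reaches L-position 20 → W
n=23: reaches L-position 0 → W
n=24: reaches L-position 20 → W
n=25: reaches L-position 20 → W
n=26: only reaches 13(W), 24(W), 25(W), all W → L
n=27: reaches L-position 26 → W
n=28: reaches L-position 14 → W
n=29: reaches L-position 0 → W
n=30: reaches L-position 20 → W
n=31: reaches L-position 0 → W
n=32: only reaches 16(W), 24(W), 28(W), 30(W), 31(W), all W → L
The starting position 32 is L: whatever the player to move does, the opponent receives a W position.

The second player wins.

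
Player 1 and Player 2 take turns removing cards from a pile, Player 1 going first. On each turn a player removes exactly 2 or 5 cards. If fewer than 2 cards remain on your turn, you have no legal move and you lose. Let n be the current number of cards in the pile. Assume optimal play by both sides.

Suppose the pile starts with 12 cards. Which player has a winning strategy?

Build the W/L table. Terminal = L. A non-terminal position is W if it has a move to some L; otherwise it is L.
n=0: no move → L
n=1: no move → L
n=2: →0(L), so W
n=3: →1(L), so W
n=4: →2(W) only, which is W, so L
n=5: →0(L), so W
n=6: →4(L), so W
n=7: →5(W), 2(W) — all W, so L
n=8: →6(W), 3(W) — all W, so L
n=9: →7(L), so W
n=10: →8(L), so W
n=11: →9(W), 6(W) — all W, so L
n=12: →7(L), so W
The starting position 12 is W: Player 1 should remove 5, leaving 7, handing over an L position.

Player 1 wins.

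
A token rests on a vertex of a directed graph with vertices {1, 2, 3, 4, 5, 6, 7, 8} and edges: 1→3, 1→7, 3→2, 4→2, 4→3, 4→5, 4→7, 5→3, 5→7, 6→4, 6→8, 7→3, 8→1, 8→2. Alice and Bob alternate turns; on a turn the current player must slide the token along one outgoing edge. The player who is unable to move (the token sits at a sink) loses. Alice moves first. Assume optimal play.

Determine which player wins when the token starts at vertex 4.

Alice wins.

Positions with no move are L. A position that does have a move is losing for the player to move precisely when every available move leads to a winning position for the opponent. Fill in the labels:
Every edge goes from a vertex to one that appears earlier in the order 2, 3, 7, 1, 5, 8, 4, 6, so processing vertices in that order labels each vertex after all of its successors.
2: no outgoing edge → L
3: can move to 2, which is L ⇒ W
7: the only move is to 3(W), a W ⇒ L
1: can move to 7, which is L ⇒ W
5: can move to 7, which is L ⇒ W
8: can move to 2, which is L ⇒ W
4: can move to 7, which is L ⇒ W
6: moves to 4(W), 8(W); every one is W ⇒ L
From 4 Alice can move to 7, reaching an L position.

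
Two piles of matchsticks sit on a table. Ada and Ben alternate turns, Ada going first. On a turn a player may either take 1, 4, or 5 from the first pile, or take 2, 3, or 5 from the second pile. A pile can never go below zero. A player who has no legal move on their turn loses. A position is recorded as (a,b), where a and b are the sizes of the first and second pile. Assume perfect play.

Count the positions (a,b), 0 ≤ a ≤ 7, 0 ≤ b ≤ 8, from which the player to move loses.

Positions with no move are L. A position that does have a move is losing for the player to move precisely when every available move leads to a winning position for the opponent. Fill in the labels:
Every move lowers a or b (never raises either), so fill the grid row by row in increasing a, and left to right within a row: each cell's successors are then already labelled.
      b=0  b=1  b=2  b=3  b=4  b=5  b=6  b=7  b=8
a=0:    L    L    W    W    W    W    W    L    L
a=1:    W    W    L    L    W    W    W    W    W
a=2:    L    L    W    W    W    W    W    L    L
a=3:    W    W    L    L    W    W    W    W    W
a=4:    W    W    W    W    L    L    W    W    W
a=5:    W    W    W    W    W    W    L    W    W
a=6:    W    W    W    W    L    L    W    W    W
a=7:    W    W    W    W    W    W    L    W    W
Cells with no legal move (terminal, hence L): (0,0), (0,1).
The remaining L cells, each justified by listing all of its moves:
(0,7): only reaches (0,5)(W), (0,4)(W), (0,2)(W), all W → L
(0,8): only reaches (0,6)(W), (0,5)(W), (0,3)(W), all W → L
(1,2): only reaches (0,2)(W), (1,0)(W), all W → L
(1,3): only reaches (0,3)(W), (1,1)(W), (1,0)(W), all W → L
(2,0): only reaches (1,0)(W), which is W → L
(2,1): only reaches (1,1)(W), which is W → L
(2,7): only reaches (1,7)(W), (2,5)(W), (2,4)(W), (2,2)(W), all W → L
(2,8): only reaches (1,8)(W), (2,6)(W), (2,5)(W), (2,3)(W), all W → L
(3,2): only reaches (2,2)(W), (3,0)(W), all W → L
(3,3): only reaches (2,3)(W), (3,1)(W), (3,0)(W), all W → L
(4,4): only reaches (3,4)(W), (0,4)(W), (4,2)(W), (4,1)(W), all W → L
(4,5): only reaches (3,5)(W), (0,5)(W), (4,3)(W), (4,2)(W), (4,0)(W), all W → L
(5,6): only reaches (4,6)(W), (1,6)(W), (0,6)(W), (5,4)(W), (5,3)(W), (5,1)(W), all W → L
(6,4): only reaches (5,4)(W), (2,4)(W), (1,4)(W), (6,2)(W), (6,1)(W), all W → L
(6,5): only reaches (5,5)(W), (2,5)(W), (1,5)(W), (6,3)(W), (6,2)(W), (6,0)(W), all W → L
(7,6): only reaches (6,6)(W), (3,6)(W), (2,6)(W), (7,4)(W), (7,3)(W), (7,1)(W), all W → L
Every other cell has at least one move into one of the L cells above, so it is W.
L cells per row: a=0: 4, a=1: 2, a=2: 4, a=3: 2, a=4: 2, a=5: 1, a=6: 2, a=7: 1; total 18.

18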